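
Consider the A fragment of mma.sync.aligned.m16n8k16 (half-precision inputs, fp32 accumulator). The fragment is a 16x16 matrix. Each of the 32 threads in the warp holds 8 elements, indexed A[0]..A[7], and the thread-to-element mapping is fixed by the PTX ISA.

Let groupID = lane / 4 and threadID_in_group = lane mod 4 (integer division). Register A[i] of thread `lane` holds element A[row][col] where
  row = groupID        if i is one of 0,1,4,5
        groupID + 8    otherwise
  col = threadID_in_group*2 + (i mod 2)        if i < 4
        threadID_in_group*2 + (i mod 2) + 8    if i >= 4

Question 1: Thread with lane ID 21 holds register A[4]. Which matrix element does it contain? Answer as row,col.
5,10

lane 21->21/4=5, 21 mod 4=1
i=4  r:5+0->5  c:2·1+0+8->10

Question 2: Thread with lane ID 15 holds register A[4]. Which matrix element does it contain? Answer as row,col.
L=15->g=15>>2=3, t=15&3=3
[4]->row 3+0=3  col 3·2+0+8=14

3,14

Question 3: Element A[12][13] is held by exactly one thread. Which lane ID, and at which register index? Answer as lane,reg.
18,7

r=12→G=4,rhi=1  c=13→chi=1,T=2,p=1
L=4*4+2=18  i=1*4+1*2+1=7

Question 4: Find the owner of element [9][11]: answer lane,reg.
r:9=>grp=1,rB=1  c:11=>cB=1,tig=1,lo=1
L=1*4+1=5  i=1*4+1*2+1=7

5,7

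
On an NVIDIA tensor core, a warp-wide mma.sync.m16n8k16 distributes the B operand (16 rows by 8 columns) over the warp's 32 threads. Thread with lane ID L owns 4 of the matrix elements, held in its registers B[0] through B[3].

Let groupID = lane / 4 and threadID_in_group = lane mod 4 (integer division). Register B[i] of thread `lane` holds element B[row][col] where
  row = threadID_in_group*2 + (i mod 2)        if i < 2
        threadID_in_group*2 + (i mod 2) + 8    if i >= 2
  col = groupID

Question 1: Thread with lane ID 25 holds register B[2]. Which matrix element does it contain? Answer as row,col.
10,6

lane 25->25/4=6, 25 mod 4=1
i=2  r:2·1+0+8->10  c:6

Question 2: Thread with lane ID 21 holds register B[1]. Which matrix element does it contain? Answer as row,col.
L=21=>grp=21>>2=5, tig=21&3=1
[1]=>row 1·2+1+0=3  col grp=5

3,5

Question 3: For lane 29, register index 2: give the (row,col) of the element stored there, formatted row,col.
10,7

29: gr=7,th=1
[2] (1*2+0+8,7) = (10,7)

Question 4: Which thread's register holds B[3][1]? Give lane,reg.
c=1⇒gr=1  r=3⇒Rb=0,th=1,odd=1
L=1*4+1=5  i=0*2+1=1

5,1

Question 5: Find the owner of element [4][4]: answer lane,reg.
c=4→G=4  r=4→rhi=0,T=2,p=0
L=4*4+2=18  i=0*2+0=0

18,0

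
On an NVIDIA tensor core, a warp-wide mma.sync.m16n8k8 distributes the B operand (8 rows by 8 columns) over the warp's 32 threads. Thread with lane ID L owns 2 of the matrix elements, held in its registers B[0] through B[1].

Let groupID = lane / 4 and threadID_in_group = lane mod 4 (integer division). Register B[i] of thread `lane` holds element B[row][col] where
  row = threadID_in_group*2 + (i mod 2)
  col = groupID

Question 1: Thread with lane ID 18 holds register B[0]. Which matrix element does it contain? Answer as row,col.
lane 18: G=4 (18/4), T=2 (18%4)
i=0: r=2*2+0=4, c=G=4

4,4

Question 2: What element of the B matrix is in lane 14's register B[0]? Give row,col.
4,3

L=14->g=14>>2=3, t=14&3=2
[0]->row 2·2+0=4  col g=3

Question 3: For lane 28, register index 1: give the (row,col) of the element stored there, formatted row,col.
lane 28: G=7 (28/4), T=0 (28%4)
i=1: r=0*2+1=1, c=G=7

1,7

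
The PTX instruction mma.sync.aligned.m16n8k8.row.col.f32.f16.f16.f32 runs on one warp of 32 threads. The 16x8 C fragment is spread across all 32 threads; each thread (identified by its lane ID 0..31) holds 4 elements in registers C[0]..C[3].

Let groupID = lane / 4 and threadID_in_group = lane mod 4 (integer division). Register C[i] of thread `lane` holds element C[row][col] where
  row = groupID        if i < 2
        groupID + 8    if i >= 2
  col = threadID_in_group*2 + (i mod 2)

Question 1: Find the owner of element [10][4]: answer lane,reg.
10,2

r=10->g=2,rb=1  c=4->t=2,b0=0
L=2*4+2=10  i=1*2+0=2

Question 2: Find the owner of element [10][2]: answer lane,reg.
r=10->g=2,rb=1  c=2->t=1,b0=0
L=2*4+1=9  i=1*2+0=2

9,2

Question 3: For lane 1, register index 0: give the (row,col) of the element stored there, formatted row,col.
1: gid=0,tid=1
[0] (0+0,1*2+0) = (0,2)

0,2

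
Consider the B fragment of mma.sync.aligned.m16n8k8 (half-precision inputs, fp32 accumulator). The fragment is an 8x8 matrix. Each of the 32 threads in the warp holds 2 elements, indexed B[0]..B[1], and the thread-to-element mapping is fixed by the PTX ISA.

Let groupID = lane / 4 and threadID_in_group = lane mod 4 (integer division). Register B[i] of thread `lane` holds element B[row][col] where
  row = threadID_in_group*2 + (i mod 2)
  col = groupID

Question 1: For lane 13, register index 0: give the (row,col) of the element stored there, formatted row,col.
2,3

lane 13⇒13/4=3, 13 mod 4=1
i=0  r:2·1+0⇒2  c:3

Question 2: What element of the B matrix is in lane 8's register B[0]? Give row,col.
0,2

lane 8: gid=2 (8/4), tid=0 (8%4)
i=0: r=0*2+0=0, c=gid=2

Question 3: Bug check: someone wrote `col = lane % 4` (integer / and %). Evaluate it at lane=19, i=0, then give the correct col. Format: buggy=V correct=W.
`lane % 4`[19,0]->3
lane 19: gid=4 (19/4), tid=3 (19%4)
i=0: r=3*2+0=6, c=gid=4
col: 3 vs 4

buggy=3 correct=4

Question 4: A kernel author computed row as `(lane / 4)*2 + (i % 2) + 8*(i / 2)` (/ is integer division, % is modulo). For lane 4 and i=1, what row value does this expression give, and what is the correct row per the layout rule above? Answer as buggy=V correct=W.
buggy=3 correct=1

`(lane / 4)*2 + (i % 2) + 8*(i / 2)`[4,1]=>3
lane 4: grp=1 (4/4), tig=0 (4%4)
i=1: r=0*2+1=1, c=grp=1
row: 3 vs 1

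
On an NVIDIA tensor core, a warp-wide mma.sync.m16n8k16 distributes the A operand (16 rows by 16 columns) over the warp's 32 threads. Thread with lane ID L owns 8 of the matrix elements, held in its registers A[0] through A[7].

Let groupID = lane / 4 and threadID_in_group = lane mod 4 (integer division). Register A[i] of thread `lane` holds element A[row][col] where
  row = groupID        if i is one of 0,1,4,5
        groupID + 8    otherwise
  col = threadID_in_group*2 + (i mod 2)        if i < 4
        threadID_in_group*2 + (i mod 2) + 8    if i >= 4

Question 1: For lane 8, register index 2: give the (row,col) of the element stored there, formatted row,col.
8: g=2,t=0
[2] (2+8,0*2+0+0) = (10,0)

10,0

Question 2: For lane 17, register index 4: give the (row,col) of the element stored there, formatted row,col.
17: gr=4,th=1
[4] (4+0,1*2+0+8) = (4,10)

4,10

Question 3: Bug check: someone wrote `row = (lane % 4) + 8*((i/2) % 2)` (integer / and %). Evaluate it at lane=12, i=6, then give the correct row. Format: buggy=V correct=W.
buggy=8 correct=11

`(lane % 4) + 8*((i/2) % 2)`[12,6]⇒8
L=12⇒gr=12>>2=3, th=12&3=0
[6]⇒row 3+8=11  col 0·2+0+8=8
row: 8 vs 11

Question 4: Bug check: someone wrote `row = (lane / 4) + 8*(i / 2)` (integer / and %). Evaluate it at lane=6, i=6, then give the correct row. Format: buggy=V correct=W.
`(lane / 4) + 8*(i / 2)`[6,6]→25
L=6→G=6>>2=1, T=6&3=2
[6]→row 1+8=9  col 2·2+0+8=12
row: 25 vs 9

buggy=25 correct=9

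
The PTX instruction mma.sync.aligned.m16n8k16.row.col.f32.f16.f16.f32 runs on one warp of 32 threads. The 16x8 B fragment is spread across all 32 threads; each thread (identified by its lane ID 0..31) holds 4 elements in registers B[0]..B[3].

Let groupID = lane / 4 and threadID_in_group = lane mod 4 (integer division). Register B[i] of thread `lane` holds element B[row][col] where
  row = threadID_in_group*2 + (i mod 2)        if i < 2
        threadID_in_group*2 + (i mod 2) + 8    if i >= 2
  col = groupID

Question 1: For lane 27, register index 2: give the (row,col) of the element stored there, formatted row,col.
lane 27: g=6 (27/4), t=3 (27%4)
i=2: r=3*2+0+8=14, c=g=6

14,6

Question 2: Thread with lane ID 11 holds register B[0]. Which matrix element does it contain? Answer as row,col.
6,2

lane 11⇒11/4=2, 11 mod 4=3
i=0  r:2·3+0+0⇒6  c:2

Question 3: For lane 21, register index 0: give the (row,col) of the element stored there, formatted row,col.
lane 21=>21/4=5, 21 mod 4=1
i=0  r:2·1+0+0=>2  c:5

2,5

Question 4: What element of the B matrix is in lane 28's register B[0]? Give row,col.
0,7

lane 28->28/4=7, 28 mod 4=0
i=0  r:2·0+0+0->0  c:7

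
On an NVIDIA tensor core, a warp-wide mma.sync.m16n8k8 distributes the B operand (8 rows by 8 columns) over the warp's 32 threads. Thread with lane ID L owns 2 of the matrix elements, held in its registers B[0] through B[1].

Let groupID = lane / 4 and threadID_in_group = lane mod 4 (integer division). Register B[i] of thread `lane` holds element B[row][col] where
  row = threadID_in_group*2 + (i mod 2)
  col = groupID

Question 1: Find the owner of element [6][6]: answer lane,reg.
c=6→G=6  r=6→T=3,p=0
L=6*4+3=27  i=0=0

27,0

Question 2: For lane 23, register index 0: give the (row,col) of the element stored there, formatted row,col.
6,5

lane 23→23/4=5, 23 mod 4=3
i=0  r:2·3+0→6  c:5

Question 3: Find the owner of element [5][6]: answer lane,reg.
26,1

c=6->g=6  r=5->t=2,b0=1
L=6*4+2=26  i=1=1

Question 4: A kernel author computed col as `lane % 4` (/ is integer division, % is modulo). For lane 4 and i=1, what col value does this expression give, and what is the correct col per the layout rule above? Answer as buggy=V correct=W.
`lane % 4`[4,1]->0
lane 4->4/4=1, 4 mod 4=0
i=1  r:2·0+1->1  c:1
col: 0 vs 1

buggy=0 correct=1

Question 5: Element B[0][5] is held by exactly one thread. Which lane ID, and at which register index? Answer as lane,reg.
20,0

c:5=>grp=5  r:0=>tig=0,lo=0
L=5*4+0=20  i=0=0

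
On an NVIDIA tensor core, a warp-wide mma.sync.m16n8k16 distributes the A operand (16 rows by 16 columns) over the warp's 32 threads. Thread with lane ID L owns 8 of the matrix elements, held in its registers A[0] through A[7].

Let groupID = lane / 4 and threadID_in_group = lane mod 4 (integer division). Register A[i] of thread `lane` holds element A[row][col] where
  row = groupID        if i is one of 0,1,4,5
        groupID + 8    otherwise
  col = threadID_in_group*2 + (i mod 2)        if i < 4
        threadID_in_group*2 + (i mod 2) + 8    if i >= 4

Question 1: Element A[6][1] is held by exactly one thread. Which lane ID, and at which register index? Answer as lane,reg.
24,1

r: 6->gid=6,r8=0  c: 1->c8=0,tid=0,i&1=1
L=6*4+0=24  i=0*4+0*2+1=1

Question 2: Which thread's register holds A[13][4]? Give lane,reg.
r: 13->gid=5,r8=1  c: 4->c8=0,tid=2,i&1=0
L=5*4+2=22  i=0*4+1*2+0=2

22,2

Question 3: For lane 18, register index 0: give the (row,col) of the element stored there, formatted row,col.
4,4

lane 18: g=4 (18/4), t=2 (18%4)
i=0: r=4+0=4, c=2*2+0+0=4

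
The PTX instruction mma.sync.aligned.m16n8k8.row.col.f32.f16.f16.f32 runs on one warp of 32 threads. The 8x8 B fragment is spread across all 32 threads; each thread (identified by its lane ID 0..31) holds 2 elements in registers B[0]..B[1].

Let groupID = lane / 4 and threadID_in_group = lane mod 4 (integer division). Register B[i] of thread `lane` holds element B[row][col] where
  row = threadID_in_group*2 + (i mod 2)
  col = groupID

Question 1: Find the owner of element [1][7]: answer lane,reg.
28,1

c=7⇒gr=7  r=1⇒th=0,odd=1
L=7*4+0=28  i=1=1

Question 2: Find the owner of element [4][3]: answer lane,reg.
14,0

c=3->g=3  r=4->t=2,b0=0
L=3*4+2=14  i=0=0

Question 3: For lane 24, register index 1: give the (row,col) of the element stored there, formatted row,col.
L=24->g=24>>2=6, t=24&3=0
[1]->row 0·2+1=1  col g=6

1,6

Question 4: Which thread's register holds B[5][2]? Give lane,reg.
10,1

c:2=>grp=2  r:5=>tig=2,lo=1
L=2*4+2=10  i=1=1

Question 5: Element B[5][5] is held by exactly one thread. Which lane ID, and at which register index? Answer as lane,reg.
c=5⇒gr=5  r=5⇒th=2,odd=1
L=5*4+2=22  i=1=1

22,1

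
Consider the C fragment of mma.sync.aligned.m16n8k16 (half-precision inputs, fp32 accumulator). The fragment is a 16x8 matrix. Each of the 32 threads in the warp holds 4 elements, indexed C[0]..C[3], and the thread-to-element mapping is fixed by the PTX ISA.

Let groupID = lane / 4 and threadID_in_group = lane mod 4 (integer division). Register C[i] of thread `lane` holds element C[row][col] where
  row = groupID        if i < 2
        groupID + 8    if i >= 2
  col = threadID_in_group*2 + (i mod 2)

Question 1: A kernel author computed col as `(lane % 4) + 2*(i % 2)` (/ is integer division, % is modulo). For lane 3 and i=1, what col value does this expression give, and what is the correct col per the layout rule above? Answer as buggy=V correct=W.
buggy=5 correct=7

`(lane % 4) + 2*(i % 2)`[3,1]⇒5
L=3⇒gr=3>>2=0, th=3&3=3
[1]⇒row 0+0=0  col 3·2+1=7
col: 5 vs 7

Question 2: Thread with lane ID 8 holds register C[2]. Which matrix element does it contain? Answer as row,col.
10,0

lane 8=>8/4=2, 8 mod 4=0
i=2  r:2+8=>10  c:2·0+0=>0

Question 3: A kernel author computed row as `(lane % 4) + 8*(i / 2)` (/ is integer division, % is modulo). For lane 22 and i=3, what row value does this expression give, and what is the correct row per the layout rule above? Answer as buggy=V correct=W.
buggy=10 correct=13

`(lane % 4) + 8*(i / 2)`[22,3]=>10
L=22=>grp=22>>2=5, tig=22&3=2
[3]=>row 5+8=13  col 2·2+1=5
row: 10 vs 13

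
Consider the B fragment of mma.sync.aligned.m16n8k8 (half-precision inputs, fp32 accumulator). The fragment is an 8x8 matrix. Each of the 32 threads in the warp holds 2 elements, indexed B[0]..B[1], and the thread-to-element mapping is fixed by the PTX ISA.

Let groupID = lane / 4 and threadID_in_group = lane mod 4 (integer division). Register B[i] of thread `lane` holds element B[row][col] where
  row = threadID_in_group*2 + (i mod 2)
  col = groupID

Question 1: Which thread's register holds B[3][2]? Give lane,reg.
9,1

c=2→G=2  r=3→T=1,p=1
L=2*4+1=9  i=1=1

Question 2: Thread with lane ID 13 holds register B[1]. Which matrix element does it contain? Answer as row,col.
13: gid=3,tid=1
[1] (1*2+1,3) = (3,3)

3,3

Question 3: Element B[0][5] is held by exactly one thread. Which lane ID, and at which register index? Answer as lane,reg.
c=5→G=5  r=0→T=0,p=0
L=5*4+0=20  i=0=0

20,0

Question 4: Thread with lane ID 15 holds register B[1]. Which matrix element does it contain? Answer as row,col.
L=15->g=15>>2=3, t=15&3=3
[1]->row 3·2+1=7  col g=3

7,3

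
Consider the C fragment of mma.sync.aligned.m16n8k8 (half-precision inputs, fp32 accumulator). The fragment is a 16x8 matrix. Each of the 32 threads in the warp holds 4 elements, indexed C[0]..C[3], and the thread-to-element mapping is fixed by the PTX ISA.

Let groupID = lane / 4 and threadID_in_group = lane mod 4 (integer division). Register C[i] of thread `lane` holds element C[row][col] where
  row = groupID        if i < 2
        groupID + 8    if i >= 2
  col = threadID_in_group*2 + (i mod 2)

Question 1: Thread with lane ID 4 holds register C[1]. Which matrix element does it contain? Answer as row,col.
1,1

lane 4->4/4=1, 4 mod 4=0
i=1  r:1+0->1  c:2·0+1->1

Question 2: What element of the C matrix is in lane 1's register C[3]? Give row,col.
lane 1: g=0 (1/4), t=1 (1%4)
i=3: r=0+8=8, c=1*2+1=3

8,3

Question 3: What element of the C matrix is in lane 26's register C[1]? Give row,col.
6,5

26: g=6,t=2
[1] (6+0,2*2+1) = (6,5)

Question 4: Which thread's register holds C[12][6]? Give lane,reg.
19,2

r=12→G=4,rhi=1  c=6→T=3,p=0
L=4*4+3=19  i=1*2+0=2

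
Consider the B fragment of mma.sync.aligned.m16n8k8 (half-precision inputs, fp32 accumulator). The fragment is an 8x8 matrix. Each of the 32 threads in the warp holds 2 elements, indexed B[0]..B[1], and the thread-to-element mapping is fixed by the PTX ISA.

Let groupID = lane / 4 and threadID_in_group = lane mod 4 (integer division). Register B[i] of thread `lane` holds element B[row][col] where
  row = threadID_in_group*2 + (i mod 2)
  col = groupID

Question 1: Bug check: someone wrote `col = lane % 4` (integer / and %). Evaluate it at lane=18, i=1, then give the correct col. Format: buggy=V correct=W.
`lane % 4`[18,1]=>2
lane 18: grp=4 (18/4), tig=2 (18%4)
i=1: r=2*2+1=5, c=grp=4
col: 2 vs 4

buggy=2 correct=4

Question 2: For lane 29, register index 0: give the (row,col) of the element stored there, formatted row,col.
L=29->gid=29>>2=7, tid=29&3=1
[0]->row 1·2+0=2  col gid=7

2,7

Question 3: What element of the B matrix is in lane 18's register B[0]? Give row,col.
4,4

lane 18→18/4=4, 18 mod 4=2
i=0  r:2·2+0→4  c:4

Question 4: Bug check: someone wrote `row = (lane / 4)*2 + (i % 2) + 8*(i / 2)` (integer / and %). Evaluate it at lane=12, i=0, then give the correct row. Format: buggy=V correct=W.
`(lane / 4)*2 + (i % 2) + 8*(i / 2)`[12,0]⇒6
lane 12: gr=3 (12/4), th=0 (12%4)
i=0: r=0*2+0=0, c=gr=3
row: 6 vs 0

buggy=6 correct=0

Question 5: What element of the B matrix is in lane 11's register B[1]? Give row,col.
7,2

lane 11: G=2 (11/4), T=3 (11%4)
i=1: r=3*2+1=7, c=G=2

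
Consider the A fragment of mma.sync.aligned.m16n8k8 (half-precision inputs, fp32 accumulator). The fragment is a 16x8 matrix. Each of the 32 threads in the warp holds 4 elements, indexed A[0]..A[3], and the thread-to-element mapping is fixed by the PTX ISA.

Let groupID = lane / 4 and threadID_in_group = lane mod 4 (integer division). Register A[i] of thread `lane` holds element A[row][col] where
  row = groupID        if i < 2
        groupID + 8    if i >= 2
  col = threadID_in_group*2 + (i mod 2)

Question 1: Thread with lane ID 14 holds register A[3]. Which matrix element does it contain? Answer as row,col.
14: G=3,T=2
[3] (3+8,2*2+1) = (11,5)

11,5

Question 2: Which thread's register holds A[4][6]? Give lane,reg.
19,0

r=4->g=4,rb=0  c=6->t=3,b0=0
L=4*4+3=19  i=0*2+0=0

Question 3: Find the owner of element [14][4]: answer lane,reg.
26,2

r: 14->gid=6,r8=1  c: 4->tid=2,i&1=0
L=6*4+2=26  i=1*2+0=2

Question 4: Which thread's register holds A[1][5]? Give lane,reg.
r=1→G=1,rhi=0  c=5→T=2,p=1
L=1*4+2=6  i=0*2+1=1

6,1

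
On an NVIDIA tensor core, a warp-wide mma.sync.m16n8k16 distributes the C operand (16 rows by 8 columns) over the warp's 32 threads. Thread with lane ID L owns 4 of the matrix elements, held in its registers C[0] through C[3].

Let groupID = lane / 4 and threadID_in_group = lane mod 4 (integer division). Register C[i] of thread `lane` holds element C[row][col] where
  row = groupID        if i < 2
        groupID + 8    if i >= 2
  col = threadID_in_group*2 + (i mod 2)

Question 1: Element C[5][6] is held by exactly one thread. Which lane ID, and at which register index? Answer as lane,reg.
23,0

r: 5->gid=5,r8=0  c: 6->tid=3,i&1=0
L=5*4+3=23  i=0*2+0=0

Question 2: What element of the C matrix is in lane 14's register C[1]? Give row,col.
3,5

L=14->g=14>>2=3, t=14&3=2
[1]->row 3+0=3  col 2·2+1=5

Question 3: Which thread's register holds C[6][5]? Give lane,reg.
26,1

r=6→G=6,rhi=0  c=5→T=2,p=1
L=6*4+2=26  i=0*2+1=1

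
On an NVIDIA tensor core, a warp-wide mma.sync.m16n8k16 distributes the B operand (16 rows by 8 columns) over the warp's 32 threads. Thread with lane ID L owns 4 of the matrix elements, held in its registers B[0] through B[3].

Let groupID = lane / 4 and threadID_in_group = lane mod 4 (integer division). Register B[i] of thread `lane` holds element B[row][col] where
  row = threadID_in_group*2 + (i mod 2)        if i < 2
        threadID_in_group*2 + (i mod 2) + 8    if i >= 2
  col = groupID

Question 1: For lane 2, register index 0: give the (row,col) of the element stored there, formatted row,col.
4,0

2: gid=0,tid=2
[0] (2*2+0+0,0) = (4,0)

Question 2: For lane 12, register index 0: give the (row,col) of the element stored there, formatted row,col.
12: gr=3,th=0
[0] (0*2+0+0,3) = (0,3)

0,3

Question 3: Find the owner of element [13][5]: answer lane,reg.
c:5=>grp=5  r:13=>rB=1,tig=2,lo=1
L=5*4+2=22  i=1*2+1=3

22,3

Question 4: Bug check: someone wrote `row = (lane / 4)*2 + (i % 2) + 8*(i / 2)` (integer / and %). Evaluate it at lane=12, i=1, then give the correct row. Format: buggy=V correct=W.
buggy=7 correct=1

`(lane / 4)*2 + (i % 2) + 8*(i / 2)`[12,1]⇒7
L=12⇒gr=12>>2=3, th=12&3=0
[1]⇒row 0·2+1+0=1  col gr=3
row: 7 vs 1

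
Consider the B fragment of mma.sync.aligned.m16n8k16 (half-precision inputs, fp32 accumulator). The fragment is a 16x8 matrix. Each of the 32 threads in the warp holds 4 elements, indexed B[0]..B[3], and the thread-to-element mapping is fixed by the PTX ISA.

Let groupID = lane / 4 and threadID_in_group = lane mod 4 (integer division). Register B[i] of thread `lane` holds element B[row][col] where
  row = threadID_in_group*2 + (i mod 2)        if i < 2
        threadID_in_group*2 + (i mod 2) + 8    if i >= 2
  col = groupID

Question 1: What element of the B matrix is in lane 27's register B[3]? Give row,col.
27: G=6,T=3
[3] (3*2+1+8,6) = (15,6)

15,6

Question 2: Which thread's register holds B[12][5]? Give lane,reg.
22,2

c: 5->gid=5  r: 12->r8=1,tid=2,i&1=0
L=5*4+2=22  i=1*2+0=2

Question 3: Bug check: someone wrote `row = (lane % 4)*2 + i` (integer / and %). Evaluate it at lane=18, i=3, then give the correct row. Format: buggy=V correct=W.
buggy=7 correct=13

`(lane % 4)*2 + i`[18,3]=>7
lane 18: grp=4 (18/4), tig=2 (18%4)
i=3: r=2*2+1+8=13, c=grp=4
row: 7 vs 13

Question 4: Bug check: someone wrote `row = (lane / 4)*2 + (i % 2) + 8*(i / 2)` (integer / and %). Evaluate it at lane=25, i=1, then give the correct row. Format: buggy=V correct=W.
buggy=13 correct=3

`(lane / 4)*2 + (i % 2) + 8*(i / 2)`[25,1]→13
lane 25→25/4=6, 25 mod 4=1
i=1  r:2·1+1+0→3  c:6
row: 13 vs 3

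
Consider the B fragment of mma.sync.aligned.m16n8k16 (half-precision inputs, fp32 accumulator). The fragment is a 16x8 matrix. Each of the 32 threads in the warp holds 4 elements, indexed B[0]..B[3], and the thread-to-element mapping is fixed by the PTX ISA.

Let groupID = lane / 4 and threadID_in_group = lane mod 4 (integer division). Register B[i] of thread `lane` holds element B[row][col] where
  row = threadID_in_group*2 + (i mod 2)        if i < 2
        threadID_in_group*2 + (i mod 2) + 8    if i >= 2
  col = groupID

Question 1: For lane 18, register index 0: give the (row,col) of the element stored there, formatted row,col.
18: gr=4,th=2
[0] (2*2+0+0,4) = (4,4)

4,4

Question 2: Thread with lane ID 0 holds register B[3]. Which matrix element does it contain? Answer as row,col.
9,0

lane 0: grp=0 (0/4), tig=0 (0%4)
i=3: r=0*2+1+8=9, c=grp=0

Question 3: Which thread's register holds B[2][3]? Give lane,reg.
c=3->g=3  r=2->rb=0,t=1,b0=0
L=3*4+1=13  i=0*2+0=0

13,0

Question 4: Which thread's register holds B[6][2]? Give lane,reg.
11,0

c=2→G=2  r=6→rhi=0,T=3,p=0
L=2*4+3=11  i=0*2+0=0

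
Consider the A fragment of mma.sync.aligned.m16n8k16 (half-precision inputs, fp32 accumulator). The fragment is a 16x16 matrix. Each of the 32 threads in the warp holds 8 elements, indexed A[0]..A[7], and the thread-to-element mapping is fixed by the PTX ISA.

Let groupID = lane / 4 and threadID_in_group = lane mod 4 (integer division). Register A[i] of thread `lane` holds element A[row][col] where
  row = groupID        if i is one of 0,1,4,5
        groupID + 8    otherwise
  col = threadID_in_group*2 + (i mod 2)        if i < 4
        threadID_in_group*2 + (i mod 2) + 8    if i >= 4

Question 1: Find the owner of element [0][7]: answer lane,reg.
3,1

r=0⇒gr=0,Rb=0  c=7⇒Cb=0,th=3,odd=1
L=0*4+3=3  i=0*4+0*2+1=1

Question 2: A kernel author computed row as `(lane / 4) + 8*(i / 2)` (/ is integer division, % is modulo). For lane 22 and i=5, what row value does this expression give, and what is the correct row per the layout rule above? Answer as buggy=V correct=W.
buggy=21 correct=5

`(lane / 4) + 8*(i / 2)`[22,5]⇒21
L=22⇒gr=22>>2=5, th=22&3=2
[5]⇒row 5+0=5  col 2·2+1+8=13
row: 21 vs 5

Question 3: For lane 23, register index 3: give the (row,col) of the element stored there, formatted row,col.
13,7

L=23→G=23>>2=5, T=23&3=3
[3]→row 5+8=13  col 3·2+1+0=7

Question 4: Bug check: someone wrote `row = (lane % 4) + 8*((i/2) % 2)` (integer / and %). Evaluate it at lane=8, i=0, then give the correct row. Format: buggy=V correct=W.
buggy=0 correct=2

`(lane % 4) + 8*((i/2) % 2)`[8,0]=>0
8: grp=2,tig=0
[0] (2+0,0*2+0+0) = (2,0)
row: 0 vs 2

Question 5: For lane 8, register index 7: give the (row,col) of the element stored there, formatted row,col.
10,9

8: gid=2,tid=0
[7] (2+8,0*2+1+8) = (10,9)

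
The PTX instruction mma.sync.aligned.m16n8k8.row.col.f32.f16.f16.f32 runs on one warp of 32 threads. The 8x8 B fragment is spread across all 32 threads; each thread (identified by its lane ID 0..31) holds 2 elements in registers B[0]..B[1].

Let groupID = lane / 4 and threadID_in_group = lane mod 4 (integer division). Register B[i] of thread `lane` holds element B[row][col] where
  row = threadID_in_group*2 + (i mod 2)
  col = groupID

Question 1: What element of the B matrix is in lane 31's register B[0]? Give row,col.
31: gid=7,tid=3
[0] (3*2+0,7) = (6,7)

6,7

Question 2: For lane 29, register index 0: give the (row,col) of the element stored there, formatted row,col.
L=29->g=29>>2=7, t=29&3=1
[0]->row 1·2+0=2  col g=7

2,7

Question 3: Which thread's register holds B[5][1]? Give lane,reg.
6,1

c:1=>grp=1  r:5=>tig=2,lo=1
L=1*4+2=6  i=1=1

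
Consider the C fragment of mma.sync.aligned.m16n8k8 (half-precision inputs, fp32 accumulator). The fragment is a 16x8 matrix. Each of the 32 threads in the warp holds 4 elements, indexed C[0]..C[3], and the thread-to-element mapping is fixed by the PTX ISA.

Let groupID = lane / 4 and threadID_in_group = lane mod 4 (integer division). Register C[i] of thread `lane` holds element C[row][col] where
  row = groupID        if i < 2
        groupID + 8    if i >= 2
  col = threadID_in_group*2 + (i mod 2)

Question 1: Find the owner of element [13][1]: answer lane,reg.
20,3

r:13=>grp=5,rB=1  c:1=>tig=0,lo=1
L=5*4+0=20  i=1*2+1=3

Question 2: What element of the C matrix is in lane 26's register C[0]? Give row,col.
26: gid=6,tid=2
[0] (6+0,2*2+0) = (6,4)

6,4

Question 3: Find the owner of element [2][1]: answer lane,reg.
r:2=>grp=2,rB=0  c:1=>tig=0,lo=1
L=2*4+0=8  i=0*2+1=1

8,1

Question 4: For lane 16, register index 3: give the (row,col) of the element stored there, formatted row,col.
L=16=>grp=16>>2=4, tig=16&3=0
[3]=>row 4+8=12  col 0·2+1=1

12,1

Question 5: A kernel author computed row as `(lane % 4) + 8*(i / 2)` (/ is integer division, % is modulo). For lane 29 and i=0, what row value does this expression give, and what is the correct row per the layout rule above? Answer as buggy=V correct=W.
buggy=1 correct=7

`(lane % 4) + 8*(i / 2)`[29,0]=>1
lane 29=>29/4=7, 29 mod 4=1
i=0  r:7+0=>7  c:2·1+0=>2
row: 1 vs 7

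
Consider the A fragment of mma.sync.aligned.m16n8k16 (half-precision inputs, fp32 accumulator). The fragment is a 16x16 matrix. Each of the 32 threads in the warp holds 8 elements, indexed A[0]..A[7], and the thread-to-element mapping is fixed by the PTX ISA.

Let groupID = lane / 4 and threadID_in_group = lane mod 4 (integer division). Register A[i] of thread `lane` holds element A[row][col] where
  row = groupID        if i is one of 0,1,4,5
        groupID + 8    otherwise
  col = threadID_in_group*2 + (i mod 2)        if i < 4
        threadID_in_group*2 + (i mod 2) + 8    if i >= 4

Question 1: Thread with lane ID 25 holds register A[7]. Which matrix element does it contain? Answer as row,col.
14,11

L=25=>grp=25>>2=6, tig=25&3=1
[7]=>row 6+8=14  col 1·2+1+8=11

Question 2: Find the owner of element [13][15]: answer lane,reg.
r=13→G=5,rhi=1  c=15→chi=1,T=3,p=1
L=5*4+3=23  i=1*4+1*2+1=7

23,7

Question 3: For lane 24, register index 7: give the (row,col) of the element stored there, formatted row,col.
lane 24: gr=6 (24/4), th=0 (24%4)
i=7: r=6+8=14, c=0*2+1+8=9

14,9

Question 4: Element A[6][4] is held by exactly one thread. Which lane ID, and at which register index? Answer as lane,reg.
26,0

r=6⇒gr=6,Rb=0  c=4⇒Cb=0,th=2,odd=0
L=6*4+2=26  i=0*4+0*2+0=0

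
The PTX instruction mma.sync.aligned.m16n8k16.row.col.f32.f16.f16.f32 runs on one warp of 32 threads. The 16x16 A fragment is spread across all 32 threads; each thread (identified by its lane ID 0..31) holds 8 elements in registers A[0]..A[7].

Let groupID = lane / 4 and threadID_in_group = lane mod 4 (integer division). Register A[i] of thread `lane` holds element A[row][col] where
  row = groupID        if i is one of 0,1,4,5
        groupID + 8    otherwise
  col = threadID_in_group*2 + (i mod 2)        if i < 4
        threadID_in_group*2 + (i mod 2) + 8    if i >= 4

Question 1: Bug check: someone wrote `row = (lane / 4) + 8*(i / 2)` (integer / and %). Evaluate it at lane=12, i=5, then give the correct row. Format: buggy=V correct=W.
buggy=19 correct=3

`(lane / 4) + 8*(i / 2)`[12,5]⇒19
12: gr=3,th=0
[5] (3+0,0*2+1+8) = (3,9)
row: 19 vs 3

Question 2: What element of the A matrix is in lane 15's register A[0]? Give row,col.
lane 15: gid=3 (15/4), tid=3 (15%4)
i=0: r=3+0=3, c=3*2+0+0=6

3,6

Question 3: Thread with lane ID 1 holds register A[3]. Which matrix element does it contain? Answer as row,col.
L=1->g=1>>2=0, t=1&3=1
[3]->row 0+8=8  col 1·2+1+0=3

8,3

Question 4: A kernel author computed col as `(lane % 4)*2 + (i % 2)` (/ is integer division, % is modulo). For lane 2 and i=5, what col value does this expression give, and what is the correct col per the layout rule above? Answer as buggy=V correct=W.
`(lane % 4)*2 + (i % 2)`[2,5]⇒5
2: gr=0,th=2
[5] (0+0,2*2+1+8) = (0,13)
col: 5 vs 13

buggy=5 correct=13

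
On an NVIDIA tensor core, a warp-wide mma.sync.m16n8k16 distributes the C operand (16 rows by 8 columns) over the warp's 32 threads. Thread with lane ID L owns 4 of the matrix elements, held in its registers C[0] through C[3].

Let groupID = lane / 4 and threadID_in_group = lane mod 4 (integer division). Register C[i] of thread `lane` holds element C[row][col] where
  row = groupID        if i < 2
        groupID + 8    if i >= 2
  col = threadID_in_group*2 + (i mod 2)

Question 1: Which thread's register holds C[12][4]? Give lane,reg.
18,2

r:12=>grp=4,rB=1  c:4=>tig=2,lo=0
L=4*4+2=18  i=1*2+0=2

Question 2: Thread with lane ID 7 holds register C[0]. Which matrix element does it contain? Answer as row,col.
L=7→G=7>>2=1, T=7&3=3
[0]→row 1+0=1  col 3·2+0=6

1,6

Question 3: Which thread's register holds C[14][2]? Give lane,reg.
25,2

r: 14->gid=6,r8=1  c: 2->tid=1,i&1=0
L=6*4+1=25  i=1*2+0=2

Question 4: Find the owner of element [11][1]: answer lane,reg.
r=11→G=3,rhi=1  c=1→T=0,p=1
L=3*4+0=12  i=1*2+1=3

12,3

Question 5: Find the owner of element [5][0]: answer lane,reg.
r: 5->gid=5,r8=0  c: 0->tid=0,i&1=0
L=5*4+0=20  i=0*2+0=0

20,0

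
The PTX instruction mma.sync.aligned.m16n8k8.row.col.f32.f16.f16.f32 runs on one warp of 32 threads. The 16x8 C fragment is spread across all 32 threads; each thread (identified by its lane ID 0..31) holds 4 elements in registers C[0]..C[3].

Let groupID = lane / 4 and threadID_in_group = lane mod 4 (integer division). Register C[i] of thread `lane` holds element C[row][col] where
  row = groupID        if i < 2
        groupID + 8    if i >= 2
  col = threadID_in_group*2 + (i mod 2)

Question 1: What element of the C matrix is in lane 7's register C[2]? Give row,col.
9,6

7: G=1,T=3
[2] (1+8,3*2+0) = (9,6)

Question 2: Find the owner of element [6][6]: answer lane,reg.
27,0

r:6=>grp=6,rB=0  c:6=>tig=3,lo=0
L=6*4+3=27  i=0*2+0=0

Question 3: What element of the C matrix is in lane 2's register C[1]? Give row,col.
L=2⇒gr=2>>2=0, th=2&3=2
[1]⇒row 0+0=0  col 2·2+1=5

0,5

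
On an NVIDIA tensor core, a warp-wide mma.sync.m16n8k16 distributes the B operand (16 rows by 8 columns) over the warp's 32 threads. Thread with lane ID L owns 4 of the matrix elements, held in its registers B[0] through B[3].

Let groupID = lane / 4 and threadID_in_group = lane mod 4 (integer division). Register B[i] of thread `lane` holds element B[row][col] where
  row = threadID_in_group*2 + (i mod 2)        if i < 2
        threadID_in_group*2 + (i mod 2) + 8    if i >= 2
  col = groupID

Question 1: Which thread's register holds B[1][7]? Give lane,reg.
c:7=>grp=7  r:1=>rB=0,tig=0,lo=1
L=7*4+0=28  i=0*2+1=1

28,1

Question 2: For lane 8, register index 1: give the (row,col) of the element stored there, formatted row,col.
L=8->g=8>>2=2, t=8&3=0
[1]->row 0·2+1+0=1  col g=2

1,2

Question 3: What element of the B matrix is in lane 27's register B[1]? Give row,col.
7,6

27: G=6,T=3
[1] (3*2+1+0,6) = (7,6)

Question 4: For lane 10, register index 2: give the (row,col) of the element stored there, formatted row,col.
12,2

lane 10: gr=2 (10/4), th=2 (10%4)
i=2: r=2*2+0+8=12, c=gr=2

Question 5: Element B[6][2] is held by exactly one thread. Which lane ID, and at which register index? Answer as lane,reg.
11,0

c:2=>grp=2  r:6=>rB=0,tig=3,lo=0
L=2*4+3=11  i=0*2+0=0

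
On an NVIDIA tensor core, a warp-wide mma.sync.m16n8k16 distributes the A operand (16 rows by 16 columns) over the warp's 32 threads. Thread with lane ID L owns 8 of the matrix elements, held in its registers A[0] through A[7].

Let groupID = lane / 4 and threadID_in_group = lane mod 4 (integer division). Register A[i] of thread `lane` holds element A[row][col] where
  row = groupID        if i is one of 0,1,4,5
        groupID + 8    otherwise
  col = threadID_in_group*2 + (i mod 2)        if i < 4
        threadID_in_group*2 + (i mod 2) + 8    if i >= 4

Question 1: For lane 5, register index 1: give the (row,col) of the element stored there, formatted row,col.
5: gid=1,tid=1
[1] (1+0,1*2+1+0) = (1,3)

1,3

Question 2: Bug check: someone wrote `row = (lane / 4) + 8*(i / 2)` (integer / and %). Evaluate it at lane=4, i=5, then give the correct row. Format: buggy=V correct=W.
buggy=17 correct=1

`(lane / 4) + 8*(i / 2)`[4,5]→17
4: G=1,T=0
[5] (1+0,0*2+1+8) = (1,9)
row: 17 vs 1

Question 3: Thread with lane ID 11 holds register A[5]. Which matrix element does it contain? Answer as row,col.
2,15

L=11->g=11>>2=2, t=11&3=3
[5]->row 2+0=2  col 3·2+1+8=15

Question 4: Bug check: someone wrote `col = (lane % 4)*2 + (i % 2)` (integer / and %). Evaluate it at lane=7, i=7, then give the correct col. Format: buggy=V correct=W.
buggy=7 correct=15

`(lane % 4)*2 + (i % 2)`[7,7]→7
L=7→G=7>>2=1, T=7&3=3
[7]→row 1+8=9  col 3·2+1+8=15
col: 7 vs 15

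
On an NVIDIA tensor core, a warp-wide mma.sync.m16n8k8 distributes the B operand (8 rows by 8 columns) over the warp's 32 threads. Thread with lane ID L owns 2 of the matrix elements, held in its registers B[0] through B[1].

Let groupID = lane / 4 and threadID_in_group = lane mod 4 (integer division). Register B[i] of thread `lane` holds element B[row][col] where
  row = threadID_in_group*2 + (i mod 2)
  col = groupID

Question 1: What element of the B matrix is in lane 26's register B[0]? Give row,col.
L=26->gid=26>>2=6, tid=26&3=2
[0]->row 2·2+0=4  col gid=6

4,6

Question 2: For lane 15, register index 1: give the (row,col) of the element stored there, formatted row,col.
lane 15->15/4=3, 15 mod 4=3
i=1  r:2·3+1->7  c:3

7,3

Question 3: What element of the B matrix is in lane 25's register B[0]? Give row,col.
lane 25: gr=6 (25/4), th=1 (25%4)
i=0: r=1*2+0=2, c=gr=6

2,6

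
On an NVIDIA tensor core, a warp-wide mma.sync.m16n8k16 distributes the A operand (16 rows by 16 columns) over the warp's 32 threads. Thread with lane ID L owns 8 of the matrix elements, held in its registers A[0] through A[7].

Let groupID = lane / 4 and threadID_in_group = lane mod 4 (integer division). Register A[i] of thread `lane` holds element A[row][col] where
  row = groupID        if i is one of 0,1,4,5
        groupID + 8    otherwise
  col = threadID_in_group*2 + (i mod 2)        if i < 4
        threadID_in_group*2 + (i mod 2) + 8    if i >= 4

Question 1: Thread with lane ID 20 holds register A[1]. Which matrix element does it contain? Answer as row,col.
lane 20: grp=5 (20/4), tig=0 (20%4)
i=1: r=5+0=5, c=0*2+1+0=1

5,1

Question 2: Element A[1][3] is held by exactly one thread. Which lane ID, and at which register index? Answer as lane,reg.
5,1

r:1=>grp=1,rB=0  c:3=>cB=0,tig=1,lo=1
L=1*4+1=5  i=0*4+0*2+1=1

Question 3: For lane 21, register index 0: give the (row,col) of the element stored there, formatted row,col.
5,2

lane 21: grp=5 (21/4), tig=1 (21%4)
i=0: r=5+0=5, c=1*2+0+0=2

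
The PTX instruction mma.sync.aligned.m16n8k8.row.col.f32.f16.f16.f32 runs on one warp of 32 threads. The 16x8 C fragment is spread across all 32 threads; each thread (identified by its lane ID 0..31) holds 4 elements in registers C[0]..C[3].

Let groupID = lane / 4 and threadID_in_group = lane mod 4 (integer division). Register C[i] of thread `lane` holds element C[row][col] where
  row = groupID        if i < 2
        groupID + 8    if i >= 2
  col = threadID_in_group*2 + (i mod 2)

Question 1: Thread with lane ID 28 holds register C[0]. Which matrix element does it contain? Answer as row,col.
7,0

28: grp=7,tig=0
[0] (7+0,0*2+0) = (7,0)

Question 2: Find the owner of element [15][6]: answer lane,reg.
31,2

r=15->g=7,rb=1  c=6->t=3,b0=0
L=7*4+3=31  i=1*2+0=2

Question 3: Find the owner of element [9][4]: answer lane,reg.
6,2

r=9→G=1,rhi=1  c=4→T=2,p=0
L=1*4+2=6  i=1*2+0=2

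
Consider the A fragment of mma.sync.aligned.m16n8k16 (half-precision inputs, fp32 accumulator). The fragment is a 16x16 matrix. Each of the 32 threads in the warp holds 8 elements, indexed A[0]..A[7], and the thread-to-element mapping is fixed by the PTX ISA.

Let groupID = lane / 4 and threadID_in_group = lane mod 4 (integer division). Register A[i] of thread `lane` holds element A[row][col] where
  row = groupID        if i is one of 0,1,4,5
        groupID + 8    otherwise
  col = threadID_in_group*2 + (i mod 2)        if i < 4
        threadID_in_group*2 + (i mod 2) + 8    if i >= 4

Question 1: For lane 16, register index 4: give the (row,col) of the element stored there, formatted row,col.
4,8

lane 16->16/4=4, 16 mod 4=0
i=4  r:4+0->4  c:2·0+0+8->8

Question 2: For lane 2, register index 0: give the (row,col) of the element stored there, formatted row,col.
0,4

lane 2->2/4=0, 2 mod 4=2
i=0  r:0+0->0  c:2·2+0+0->4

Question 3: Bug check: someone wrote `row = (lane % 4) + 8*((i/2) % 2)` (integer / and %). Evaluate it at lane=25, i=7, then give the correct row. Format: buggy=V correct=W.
`(lane % 4) + 8*((i/2) % 2)`[25,7]⇒9
lane 25⇒25/4=6, 25 mod 4=1
i=7  r:6+8⇒14  c:2·1+1+8⇒11
row: 9 vs 14

buggy=9 correct=14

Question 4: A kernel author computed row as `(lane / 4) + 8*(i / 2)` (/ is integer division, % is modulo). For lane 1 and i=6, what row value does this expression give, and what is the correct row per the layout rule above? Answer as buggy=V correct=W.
`(lane / 4) + 8*(i / 2)`[1,6]⇒24
1: gr=0,th=1
[6] (0+8,1*2+0+8) = (8,10)
row: 24 vs 8

buggy=24 correct=8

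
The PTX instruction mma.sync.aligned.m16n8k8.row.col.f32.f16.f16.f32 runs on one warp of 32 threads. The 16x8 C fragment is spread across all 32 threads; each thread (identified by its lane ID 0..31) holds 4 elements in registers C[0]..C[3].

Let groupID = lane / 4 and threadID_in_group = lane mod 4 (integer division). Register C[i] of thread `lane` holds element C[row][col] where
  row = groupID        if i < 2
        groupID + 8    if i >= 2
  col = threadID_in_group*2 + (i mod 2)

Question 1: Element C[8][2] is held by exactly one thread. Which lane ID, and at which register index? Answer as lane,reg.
r=8⇒gr=0,Rb=1  c=2⇒th=1,odd=0
L=0*4+1=1  i=1*2+0=2

1,2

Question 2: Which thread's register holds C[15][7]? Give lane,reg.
r: 15->gid=7,r8=1  c: 7->tid=3,i&1=1
L=7*4+3=31  i=1*2+1=3

31,3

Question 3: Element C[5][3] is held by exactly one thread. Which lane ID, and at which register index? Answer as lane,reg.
21,1

r=5->g=5,rb=0  c=3->t=1,b0=1
L=5*4+1=21  i=0*2+1=1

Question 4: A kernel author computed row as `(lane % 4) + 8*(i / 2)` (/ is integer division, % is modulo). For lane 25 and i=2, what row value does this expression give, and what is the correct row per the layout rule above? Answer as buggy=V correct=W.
buggy=9 correct=14

`(lane % 4) + 8*(i / 2)`[25,2]=>9
25: grp=6,tig=1
[2] (6+8,1*2+0) = (14,2)
row: 9 vs 14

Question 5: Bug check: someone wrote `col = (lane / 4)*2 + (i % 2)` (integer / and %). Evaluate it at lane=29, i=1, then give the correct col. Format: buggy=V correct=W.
buggy=15 correct=3

`(lane / 4)*2 + (i % 2)`[29,1]=>15
29: grp=7,tig=1
[1] (7+0,1*2+1) = (7,3)
col: 15 vs 3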